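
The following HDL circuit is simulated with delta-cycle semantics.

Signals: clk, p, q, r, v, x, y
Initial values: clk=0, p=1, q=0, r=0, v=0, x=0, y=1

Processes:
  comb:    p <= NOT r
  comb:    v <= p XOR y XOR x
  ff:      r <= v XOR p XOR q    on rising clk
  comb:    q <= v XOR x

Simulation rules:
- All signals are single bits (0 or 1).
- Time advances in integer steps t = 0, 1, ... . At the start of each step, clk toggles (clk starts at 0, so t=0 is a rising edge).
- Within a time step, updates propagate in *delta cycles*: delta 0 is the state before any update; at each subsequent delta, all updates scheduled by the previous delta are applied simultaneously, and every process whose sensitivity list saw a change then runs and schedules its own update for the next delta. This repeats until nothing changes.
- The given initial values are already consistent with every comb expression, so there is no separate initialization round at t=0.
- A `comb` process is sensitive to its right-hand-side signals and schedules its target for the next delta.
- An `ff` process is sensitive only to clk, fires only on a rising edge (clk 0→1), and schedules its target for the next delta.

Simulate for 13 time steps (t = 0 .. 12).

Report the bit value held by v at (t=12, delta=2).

t=0 Δ0: p=1 q=0 v=0 clk=0 x=0 r=0 y=1
  Δ1: clk:0→1
  Δ2: r:0→1
  Δ3: p:1→0
  Δ4: v:0→1
  Δ5: q:0→1
  (5Δ to stable)
t=1 Δ0: p=0 q=1 v=1 clk=1 x=0 r=1 y=1
  Δ1: clk:1→0
  (1Δ to stable)
t=2 Δ0: p=0 q=1 v=1 clk=0 x=0 r=1 y=1
  Δ1: clk:0→1
  Δ2: r:1→0
  Δ3: p:0→1
  Δ4: v:1→0
  Δ5: q:1→0
  (5Δ to stable)
t=3 Δ0: p=1 q=0 v=0 clk=1 x=0 r=0 y=1
  Δ1: clk:1→0
  (1Δ to stable)
t=4 Δ0: p=1 q=0 v=0 clk=0 x=0 r=0 y=1
  Δ1: clk:0→1
  Δ2: r:0→1
  Δ3: p:1→0
  Δ4: v:0→1
  Δ5: q:0→1
  (5Δ to stable)
t=5 Δ0: p=0 q=1 v=1 clk=1 x=0 r=1 y=1
  Δ1: clk:1→0
  (1Δ to stable)
t=6 Δ0: p=0 q=1 v=1 clk=0 x=0 r=1 y=1
  Δ1: clk:0→1
  Δ2: r:1→0
  Δ3: p:0→1
  Δ4: v:1→0
  Δ5: q:1→0
  (5Δ to stable)
t=7 Δ0: p=1 q=0 v=0 clk=1 x=0 r=0 y=1
  Δ1: clk:1→0
  (1Δ to stable)
t=8 Δ0: p=1 q=0 v=0 clk=0 x=0 r=0 y=1
  Δ1: clk:0→1
  Δ2: r:0→1
  Δ3: p:1→0
  Δ4: v:0→1
  Δ5: q:0→1
  (5Δ to stable)
t=9 Δ0: p=0 q=1 v=1 clk=1 x=0 r=1 y=1
  Δ1: clk:1→0
  (1Δ to stable)
t=10 Δ0: p=0 q=1 v=1 clk=0 x=0 r=1 y=1
  Δ1: clk:0→1
  Δ2: r:1→0
  Δ3: p:0→1
  Δ4: v:1→0
  Δ5: q:1→0
  (5Δ to stable)
t=11 Δ0: p=1 q=0 v=0 clk=1 x=0 r=0 y=1
  Δ1: clk:1→0
  (1Δ to stable)
t=12 Δ0: p=1 q=0 v=0 clk=0 x=0 r=0 y=1
  Δ1: clk:0→1
  Δ2: r:0→1
  Δ3: p:1→0
  Δ4: v:0→1
  Δ5: q:0→1
  (5Δ to stable)

0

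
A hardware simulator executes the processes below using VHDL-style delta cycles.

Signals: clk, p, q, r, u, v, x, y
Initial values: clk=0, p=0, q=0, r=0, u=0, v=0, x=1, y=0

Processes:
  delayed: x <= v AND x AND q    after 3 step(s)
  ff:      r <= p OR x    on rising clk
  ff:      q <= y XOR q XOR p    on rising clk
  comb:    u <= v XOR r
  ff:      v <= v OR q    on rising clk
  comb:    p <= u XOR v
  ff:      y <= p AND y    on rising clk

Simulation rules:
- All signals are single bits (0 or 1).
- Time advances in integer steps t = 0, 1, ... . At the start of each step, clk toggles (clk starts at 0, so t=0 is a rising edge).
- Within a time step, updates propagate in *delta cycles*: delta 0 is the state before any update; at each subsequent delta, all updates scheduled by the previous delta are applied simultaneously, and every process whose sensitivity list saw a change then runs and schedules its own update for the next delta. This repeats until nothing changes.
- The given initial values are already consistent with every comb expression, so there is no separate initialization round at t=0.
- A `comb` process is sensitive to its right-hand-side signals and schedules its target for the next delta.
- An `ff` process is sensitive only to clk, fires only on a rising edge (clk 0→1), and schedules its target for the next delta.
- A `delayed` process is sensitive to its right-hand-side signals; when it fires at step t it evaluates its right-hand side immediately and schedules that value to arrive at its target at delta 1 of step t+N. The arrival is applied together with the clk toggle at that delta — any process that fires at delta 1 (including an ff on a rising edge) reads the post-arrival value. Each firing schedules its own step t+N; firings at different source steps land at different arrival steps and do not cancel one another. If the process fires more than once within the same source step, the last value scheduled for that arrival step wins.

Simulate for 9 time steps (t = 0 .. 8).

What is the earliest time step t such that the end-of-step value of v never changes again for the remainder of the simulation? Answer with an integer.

4

t0.Δ0 v=0 r=0 p=0 q=0 u=0 x=1 y=0 clk=0
t0.Δ1 v=0 r=0 p=0 q=0 u=0 x=1 y=0 clk=1
t0.Δ2 v=0 r=1 p=0 q=0 u=0 x=1 y=0 clk=1
t0.Δ3 v=0 r=1 p=0 q=0 u=1 x=1 y=0 clk=1
t0.Δ4 v=0 r=1 p=1 q=0 u=1 x=1 y=0 clk=1
t1.Δ0 v=0 r=1 p=1 q=0 u=1 x=1 y=0 clk=1
t1.Δ1 v=0 r=1 p=1 q=0 u=1 x=1 y=0 clk=0
t2.Δ0 v=0 r=1 p=1 q=0 u=1 x=1 y=0 clk=0
t2.Δ1 v=0 r=1 p=1 q=0 u=1 x=1 y=0 clk=1
t2.Δ2 v=0 r=1 p=1 q=1 u=1 x=1 y=0 clk=1
t3.Δ0 v=0 r=1 p=1 q=1 u=1 x=1 y=0 clk=1
t3.Δ1 v=0 r=1 p=1 q=1 u=1 x=1 y=0 clk=0
t4.Δ0 v=0 r=1 p=1 q=1 u=1 x=1 y=0 clk=0
t4.Δ1 v=0 r=1 p=1 q=1 u=1 x=1 y=0 clk=1
t4.Δ2 v=1 r=1 p=1 q=0 u=1 x=1 y=0 clk=1
t4.Δ3 v=1 r=1 p=0 q=0 u=0 x=1 y=0 clk=1
t4.Δ4 v=1 r=1 p=1 q=0 u=0 x=1 y=0 clk=1
t5.Δ0 v=1 r=1 p=1 q=0 u=0 x=1 y=0 clk=1
t5.Δ1 v=1 r=1 p=1 q=0 u=0 x=0 y=0 clk=0
t6.Δ0 v=1 r=1 p=1 q=0 u=0 x=0 y=0 clk=0
t6.Δ1 v=1 r=1 p=1 q=0 u=0 x=0 y=0 clk=1
t6.Δ2 v=1 r=1 p=1 q=1 u=0 x=0 y=0 clk=1
t7.Δ0 v=1 r=1 p=1 q=1 u=0 x=0 y=0 clk=1
t7.Δ1 v=1 r=1 p=1 q=1 u=0 x=0 y=0 clk=0
t8.Δ0 v=1 r=1 p=1 q=1 u=0 x=0 y=0 clk=0
t8.Δ1 v=1 r=1 p=1 q=1 u=0 x=0 y=0 clk=1
t8.Δ2 v=1 r=1 p=1 q=0 u=0 x=0 y=0 clk=1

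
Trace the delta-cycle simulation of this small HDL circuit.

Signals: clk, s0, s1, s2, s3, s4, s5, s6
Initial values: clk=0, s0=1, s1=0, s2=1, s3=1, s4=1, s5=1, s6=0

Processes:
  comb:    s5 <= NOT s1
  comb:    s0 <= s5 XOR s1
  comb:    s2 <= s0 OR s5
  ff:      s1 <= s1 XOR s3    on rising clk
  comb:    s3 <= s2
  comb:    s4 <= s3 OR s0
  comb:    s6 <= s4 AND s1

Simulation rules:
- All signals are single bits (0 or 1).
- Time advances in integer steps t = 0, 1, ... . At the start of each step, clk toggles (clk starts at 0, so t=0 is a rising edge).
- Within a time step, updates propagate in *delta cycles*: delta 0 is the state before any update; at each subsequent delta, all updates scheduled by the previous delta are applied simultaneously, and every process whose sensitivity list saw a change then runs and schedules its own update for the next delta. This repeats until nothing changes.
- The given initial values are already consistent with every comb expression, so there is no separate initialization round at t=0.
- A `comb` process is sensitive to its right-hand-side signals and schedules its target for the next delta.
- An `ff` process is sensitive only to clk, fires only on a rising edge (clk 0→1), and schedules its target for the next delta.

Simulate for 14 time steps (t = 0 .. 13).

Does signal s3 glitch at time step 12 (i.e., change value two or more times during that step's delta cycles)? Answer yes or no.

[bits: s3,s6,s1,s0,s2,clk,s4,s5]
t=0: Δ0=10011011 Δ1=10011111 Δ2=10111111 Δ3=11101110 Δ4=11110110 Δ5=01111110 Δ6=11111110 | 6Δ
t=1: Δ0=11111110 Δ1=11111010 | 1Δ
t=2: Δ0=11111010 Δ1=11111110 Δ2=11011110 Δ3=10001111 Δ4=10011111 | 4Δ
t=3: Δ0=10011111 Δ1=10011011 | 1Δ
t=4: Δ0=10011011 Δ1=10011111 Δ2=10111111 Δ3=11101110 Δ4=11110110 Δ5=01111110 Δ6=11111110 | 6Δ
t=5: Δ0=11111110 Δ1=11111010 | 1Δ
t=6: Δ0=11111010 Δ1=11111110 Δ2=11011110 Δ3=10001111 Δ4=10011111 | 4Δ
t=7: Δ0=10011111 Δ1=10011011 | 1Δ
t=8: Δ0=10011011 Δ1=10011111 Δ2=10111111 Δ3=11101110 Δ4=11110110 Δ5=01111110 Δ6=11111110 | 6Δ
t=9: Δ0=11111110 Δ1=11111010 | 1Δ
t=10: Δ0=11111010 Δ1=11111110 Δ2=11011110 Δ3=10001111 Δ4=10011111 | 4Δ
t=11: Δ0=10011111 Δ1=10011011 | 1Δ
t=12: Δ0=10011011 Δ1=10011111 Δ2=10111111 Δ3=11101110 Δ4=11110110 Δ5=01111110 Δ6=11111110 | 6Δ
t=13: Δ0=11111110 Δ1=11111010 | 1Δ

yes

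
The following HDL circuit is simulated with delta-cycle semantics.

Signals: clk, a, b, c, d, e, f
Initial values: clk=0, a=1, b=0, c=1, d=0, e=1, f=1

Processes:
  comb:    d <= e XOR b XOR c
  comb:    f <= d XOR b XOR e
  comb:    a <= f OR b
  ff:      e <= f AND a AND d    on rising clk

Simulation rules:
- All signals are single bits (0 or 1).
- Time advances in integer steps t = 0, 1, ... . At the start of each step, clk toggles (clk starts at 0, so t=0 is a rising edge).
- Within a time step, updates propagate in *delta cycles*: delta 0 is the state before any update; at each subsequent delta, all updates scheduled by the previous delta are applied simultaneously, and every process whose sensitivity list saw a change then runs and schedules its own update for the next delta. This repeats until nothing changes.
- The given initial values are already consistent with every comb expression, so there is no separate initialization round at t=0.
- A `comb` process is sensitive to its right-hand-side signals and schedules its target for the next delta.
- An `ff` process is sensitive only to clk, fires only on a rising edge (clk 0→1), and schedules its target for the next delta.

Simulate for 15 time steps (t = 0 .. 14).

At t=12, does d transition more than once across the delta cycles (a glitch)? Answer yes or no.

no

[bits: d,f,c,clk,b,e,a]
t=0: Δ0=0110011 Δ1=0111011 Δ2=0111001 Δ3=1011001 Δ4=1111000 Δ5=1111001 | 5Δ
t=1: Δ0=1111001 Δ1=1110001 | 1Δ
t=2: Δ0=1110001 Δ1=1111001 Δ2=1111011 Δ3=0011011 Δ4=0111010 Δ5=0111011 | 5Δ
t=3: Δ0=0111011 Δ1=0110011 | 1Δ
t=4: Δ0=0110011 Δ1=0111011 Δ2=0111001 Δ3=1011001 Δ4=1111000 Δ5=1111001 | 5Δ
t=5: Δ0=1111001 Δ1=1110001 | 1Δ
t=6: Δ0=1110001 Δ1=1111001 Δ2=1111011 Δ3=0011011 Δ4=0111010 Δ5=0111011 | 5Δ
t=7: Δ0=0111011 Δ1=0110011 | 1Δ
t=8: Δ0=0110011 Δ1=0111011 Δ2=0111001 Δ3=1011001 Δ4=1111000 Δ5=1111001 | 5Δ
t=9: Δ0=1111001 Δ1=1110001 | 1Δ
t=10: Δ0=1110001 Δ1=1111001 Δ2=1111011 Δ3=0011011 Δ4=0111010 Δ5=0111011 | 5Δ
t=11: Δ0=0111011 Δ1=0110011 | 1Δ
t=12: Δ0=0110011 Δ1=0111011 Δ2=0111001 Δ3=1011001 Δ4=1111000 Δ5=1111001 | 5Δ
t=13: Δ0=1111001 Δ1=1110001 | 1Δ
t=14: Δ0=1110001 Δ1=1111001 Δ2=1111011 Δ3=0011011 Δ4=0111010 Δ5=0111011 | 5Δ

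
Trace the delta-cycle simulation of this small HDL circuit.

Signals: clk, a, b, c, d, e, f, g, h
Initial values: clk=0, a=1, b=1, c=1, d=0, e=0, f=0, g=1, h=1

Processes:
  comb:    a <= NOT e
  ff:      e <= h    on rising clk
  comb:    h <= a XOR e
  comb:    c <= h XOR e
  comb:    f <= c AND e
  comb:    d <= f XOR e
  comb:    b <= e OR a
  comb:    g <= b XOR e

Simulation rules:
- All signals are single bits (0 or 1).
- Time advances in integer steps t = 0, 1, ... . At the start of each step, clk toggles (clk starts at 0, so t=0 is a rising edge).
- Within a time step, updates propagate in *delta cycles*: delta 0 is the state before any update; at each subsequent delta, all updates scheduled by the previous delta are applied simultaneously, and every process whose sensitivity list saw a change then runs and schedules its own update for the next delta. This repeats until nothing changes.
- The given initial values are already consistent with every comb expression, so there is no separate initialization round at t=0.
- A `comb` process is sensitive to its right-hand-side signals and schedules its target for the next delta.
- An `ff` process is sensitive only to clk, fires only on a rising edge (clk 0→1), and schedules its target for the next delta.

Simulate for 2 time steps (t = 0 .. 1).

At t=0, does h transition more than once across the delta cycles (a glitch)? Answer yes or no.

yes

t=0 Δ0: f=0 a=1 d=0 clk=0 c=1 b=1 g=1 e=0 h=1
  Δ1: clk:0→1
  Δ2: e:0→1
  Δ3: f:0→1, a:1→0, d:0→1, c:1→0, g:1→0, h:1→0
  Δ4: f:1→0, d:1→0, c:0→1, h:0→1
  Δ5: f:0→1, d:0→1, c:1→0
  Δ6: f:1→0, d:1→0
  Δ7: d:0→1
  (7Δ to stable)
t=1 Δ0: f=0 a=0 d=1 clk=1 c=0 b=1 g=0 e=1 h=1
  Δ1: clk:1→0
  (1Δ to stable)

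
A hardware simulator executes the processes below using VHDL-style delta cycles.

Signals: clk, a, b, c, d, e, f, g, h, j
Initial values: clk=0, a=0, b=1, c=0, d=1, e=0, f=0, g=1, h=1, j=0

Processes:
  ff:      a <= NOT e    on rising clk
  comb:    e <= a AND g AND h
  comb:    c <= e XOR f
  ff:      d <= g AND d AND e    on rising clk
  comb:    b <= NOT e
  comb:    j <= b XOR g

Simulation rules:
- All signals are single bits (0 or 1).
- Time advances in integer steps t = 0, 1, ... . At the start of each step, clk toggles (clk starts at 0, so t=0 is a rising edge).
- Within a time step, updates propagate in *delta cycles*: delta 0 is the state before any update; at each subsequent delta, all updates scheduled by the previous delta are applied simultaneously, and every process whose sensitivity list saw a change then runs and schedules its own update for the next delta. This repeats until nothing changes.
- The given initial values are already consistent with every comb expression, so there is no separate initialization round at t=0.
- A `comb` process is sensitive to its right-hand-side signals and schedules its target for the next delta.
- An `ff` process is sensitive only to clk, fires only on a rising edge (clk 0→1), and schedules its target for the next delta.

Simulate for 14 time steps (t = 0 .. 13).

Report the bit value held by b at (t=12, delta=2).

1

t0.Δ0 a=0 e=0 f=0 h=1 clk=0 b=1 c=0 d=1 g=1 j=0
t0.Δ1 a=0 e=0 f=0 h=1 clk=1 b=1 c=0 d=1 g=1 j=0
t0.Δ2 a=1 e=0 f=0 h=1 clk=1 b=1 c=0 d=0 g=1 j=0
t0.Δ3 a=1 e=1 f=0 h=1 clk=1 b=1 c=0 d=0 g=1 j=0
t0.Δ4 a=1 e=1 f=0 h=1 clk=1 b=0 c=1 d=0 g=1 j=0
t0.Δ5 a=1 e=1 f=0 h=1 clk=1 b=0 c=1 d=0 g=1 j=1
t1.Δ0 a=1 e=1 f=0 h=1 clk=1 b=0 c=1 d=0 g=1 j=1
t1.Δ1 a=1 e=1 f=0 h=1 clk=0 b=0 c=1 d=0 g=1 j=1
t2.Δ0 a=1 e=1 f=0 h=1 clk=0 b=0 c=1 d=0 g=1 j=1
t2.Δ1 a=1 e=1 f=0 h=1 clk=1 b=0 c=1 d=0 g=1 j=1
t2.Δ2 a=0 e=1 f=0 h=1 clk=1 b=0 c=1 d=0 g=1 j=1
t2.Δ3 a=0 e=0 f=0 h=1 clk=1 b=0 c=1 d=0 g=1 j=1
t2.Δ4 a=0 e=0 f=0 h=1 clk=1 b=1 c=0 d=0 g=1 j=1
t2.Δ5 a=0 e=0 f=0 h=1 clk=1 b=1 c=0 d=0 g=1 j=0
t3.Δ0 a=0 e=0 f=0 h=1 clk=1 b=1 c=0 d=0 g=1 j=0
t3.Δ1 a=0 e=0 f=0 h=1 clk=0 b=1 c=0 d=0 g=1 j=0
t4.Δ0 a=0 e=0 f=0 h=1 clk=0 b=1 c=0 d=0 g=1 j=0
t4.Δ1 a=0 e=0 f=0 h=1 clk=1 b=1 c=0 d=0 g=1 j=0
t4.Δ2 a=1 e=0 f=0 h=1 clk=1 b=1 c=0 d=0 g=1 j=0
t4.Δ3 a=1 e=1 f=0 h=1 clk=1 b=1 c=0 d=0 g=1 j=0
t4.Δ4 a=1 e=1 f=0 h=1 clk=1 b=0 c=1 d=0 g=1 j=0
t4.Δ5 a=1 e=1 f=0 h=1 clk=1 b=0 c=1 d=0 g=1 j=1
t5.Δ0 a=1 e=1 f=0 h=1 clk=1 b=0 c=1 d=0 g=1 j=1
t5.Δ1 a=1 e=1 f=0 h=1 clk=0 b=0 c=1 d=0 g=1 j=1
t6.Δ0 a=1 e=1 f=0 h=1 clk=0 b=0 c=1 d=0 g=1 j=1
t6.Δ1 a=1 e=1 f=0 h=1 clk=1 b=0 c=1 d=0 g=1 j=1
t6.Δ2 a=0 e=1 f=0 h=1 clk=1 b=0 c=1 d=0 g=1 j=1
t6.Δ3 a=0 e=0 f=0 h=1 clk=1 b=0 c=1 d=0 g=1 j=1
t6.Δ4 a=0 e=0 f=0 h=1 clk=1 b=1 c=0 d=0 g=1 j=1
t6.Δ5 a=0 e=0 f=0 h=1 clk=1 b=1 c=0 d=0 g=1 j=0
t7.Δ0 a=0 e=0 f=0 h=1 clk=1 b=1 c=0 d=0 g=1 j=0
t7.Δ1 a=0 e=0 f=0 h=1 clk=0 b=1 c=0 d=0 g=1 j=0
t8.Δ0 a=0 e=0 f=0 h=1 clk=0 b=1 c=0 d=0 g=1 j=0
t8.Δ1 a=0 e=0 f=0 h=1 clk=1 b=1 c=0 d=0 g=1 j=0
t8.Δ2 a=1 e=0 f=0 h=1 clk=1 b=1 c=0 d=0 g=1 j=0
t8.Δ3 a=1 e=1 f=0 h=1 clk=1 b=1 c=0 d=0 g=1 j=0
t8.Δ4 a=1 e=1 f=0 h=1 clk=1 b=0 c=1 d=0 g=1 j=0
t8.Δ5 a=1 e=1 f=0 h=1 clk=1 b=0 c=1 d=0 g=1 j=1
t9.Δ0 a=1 e=1 f=0 h=1 clk=1 b=0 c=1 d=0 g=1 j=1
t9.Δ1 a=1 e=1 f=0 h=1 clk=0 b=0 c=1 d=0 g=1 j=1
t10.Δ0 a=1 e=1 f=0 h=1 clk=0 b=0 c=1 d=0 g=1 j=1
t10.Δ1 a=1 e=1 f=0 h=1 clk=1 b=0 c=1 d=0 g=1 j=1
t10.Δ2 a=0 e=1 f=0 h=1 clk=1 b=0 c=1 d=0 g=1 j=1
t10.Δ3 a=0 e=0 f=0 h=1 clk=1 b=0 c=1 d=0 g=1 j=1
t10.Δ4 a=0 e=0 f=0 h=1 clk=1 b=1 c=0 d=0 g=1 j=1
t10.Δ5 a=0 e=0 f=0 h=1 clk=1 b=1 c=0 d=0 g=1 j=0
t11.Δ0 a=0 e=0 f=0 h=1 clk=1 b=1 c=0 d=0 g=1 j=0
t11.Δ1 a=0 e=0 f=0 h=1 clk=0 b=1 c=0 d=0 g=1 j=0
t12.Δ0 a=0 e=0 f=0 h=1 clk=0 b=1 c=0 d=0 g=1 j=0
t12.Δ1 a=0 e=0 f=0 h=1 clk=1 b=1 c=0 d=0 g=1 j=0
t12.Δ2 a=1 e=0 f=0 h=1 clk=1 b=1 c=0 d=0 g=1 j=0
t12.Δ3 a=1 e=1 f=0 h=1 clk=1 b=1 c=0 d=0 g=1 j=0
t12.Δ4 a=1 e=1 f=0 h=1 clk=1 b=0 c=1 d=0 g=1 j=0
t12.Δ5 a=1 e=1 f=0 h=1 clk=1 b=0 c=1 d=0 g=1 j=1
t13.Δ0 a=1 e=1 f=0 h=1 clk=1 b=0 c=1 d=0 g=1 j=1
t13.Δ1 a=1 e=1 f=0 h=1 clk=0 b=0 c=1 d=0 g=1 j=1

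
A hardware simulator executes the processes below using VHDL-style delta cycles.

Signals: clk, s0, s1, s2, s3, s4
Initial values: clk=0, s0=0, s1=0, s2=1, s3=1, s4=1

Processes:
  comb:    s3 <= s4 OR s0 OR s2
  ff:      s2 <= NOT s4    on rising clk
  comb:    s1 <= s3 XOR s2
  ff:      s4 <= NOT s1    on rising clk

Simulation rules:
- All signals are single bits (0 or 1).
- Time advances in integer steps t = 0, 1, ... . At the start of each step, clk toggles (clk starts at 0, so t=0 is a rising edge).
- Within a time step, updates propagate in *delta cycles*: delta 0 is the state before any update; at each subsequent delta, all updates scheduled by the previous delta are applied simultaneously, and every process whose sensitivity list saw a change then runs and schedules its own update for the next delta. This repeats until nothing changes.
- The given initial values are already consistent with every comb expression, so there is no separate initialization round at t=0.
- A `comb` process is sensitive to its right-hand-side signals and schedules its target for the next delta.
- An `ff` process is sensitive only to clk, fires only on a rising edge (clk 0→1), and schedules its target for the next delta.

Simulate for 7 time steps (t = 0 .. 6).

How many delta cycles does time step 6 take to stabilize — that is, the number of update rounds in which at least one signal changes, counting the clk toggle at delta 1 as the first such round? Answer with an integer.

3

t0.Δ0 s3=1 s1=0 clk=0 s2=1 s4=1 s0=0
t0.Δ1 s3=1 s1=0 clk=1 s2=1 s4=1 s0=0
t0.Δ2 s3=1 s1=0 clk=1 s2=0 s4=1 s0=0
t0.Δ3 s3=1 s1=1 clk=1 s2=0 s4=1 s0=0
t1.Δ0 s3=1 s1=1 clk=1 s2=0 s4=1 s0=0
t1.Δ1 s3=1 s1=1 clk=0 s2=0 s4=1 s0=0
t2.Δ0 s3=1 s1=1 clk=0 s2=0 s4=1 s0=0
t2.Δ1 s3=1 s1=1 clk=1 s2=0 s4=1 s0=0
t2.Δ2 s3=1 s1=1 clk=1 s2=0 s4=0 s0=0
t2.Δ3 s3=0 s1=1 clk=1 s2=0 s4=0 s0=0
t2.Δ4 s3=0 s1=0 clk=1 s2=0 s4=0 s0=0
t3.Δ0 s3=0 s1=0 clk=1 s2=0 s4=0 s0=0
t3.Δ1 s3=0 s1=0 clk=0 s2=0 s4=0 s0=0
t4.Δ0 s3=0 s1=0 clk=0 s2=0 s4=0 s0=0
t4.Δ1 s3=0 s1=0 clk=1 s2=0 s4=0 s0=0
t4.Δ2 s3=0 s1=0 clk=1 s2=1 s4=1 s0=0
t4.Δ3 s3=1 s1=1 clk=1 s2=1 s4=1 s0=0
t4.Δ4 s3=1 s1=0 clk=1 s2=1 s4=1 s0=0
t5.Δ0 s3=1 s1=0 clk=1 s2=1 s4=1 s0=0
t5.Δ1 s3=1 s1=0 clk=0 s2=1 s4=1 s0=0
t6.Δ0 s3=1 s1=0 clk=0 s2=1 s4=1 s0=0
t6.Δ1 s3=1 s1=0 clk=1 s2=1 s4=1 s0=0
t6.Δ2 s3=1 s1=0 clk=1 s2=0 s4=1 s0=0
t6.Δ3 s3=1 s1=1 clk=1 s2=0 s4=1 s0=0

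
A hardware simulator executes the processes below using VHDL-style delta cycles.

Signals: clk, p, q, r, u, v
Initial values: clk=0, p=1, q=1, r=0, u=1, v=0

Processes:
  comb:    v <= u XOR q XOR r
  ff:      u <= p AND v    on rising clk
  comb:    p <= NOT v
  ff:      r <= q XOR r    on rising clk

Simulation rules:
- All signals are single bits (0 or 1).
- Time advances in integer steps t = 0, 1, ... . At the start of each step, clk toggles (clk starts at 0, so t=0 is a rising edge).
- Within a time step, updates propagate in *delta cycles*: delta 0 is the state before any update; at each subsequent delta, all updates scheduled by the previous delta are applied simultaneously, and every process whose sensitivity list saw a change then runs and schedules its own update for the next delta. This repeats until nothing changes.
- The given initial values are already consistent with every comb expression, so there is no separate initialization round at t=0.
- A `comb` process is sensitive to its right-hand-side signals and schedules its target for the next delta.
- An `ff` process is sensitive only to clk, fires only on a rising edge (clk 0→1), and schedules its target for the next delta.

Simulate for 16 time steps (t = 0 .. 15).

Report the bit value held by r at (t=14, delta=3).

[bits: v,u,clk,p,r,q]
t=0: Δ0=010101 Δ1=011101 Δ2=001111 | 2Δ
t=1: Δ0=001111 Δ1=000111 | 1Δ
t=2: Δ0=000111 Δ1=001111 Δ2=001101 Δ3=101101 Δ4=101001 | 4Δ
t=3: Δ0=101001 Δ1=100001 | 1Δ
t=4: Δ0=100001 Δ1=101001 Δ2=101011 Δ3=001011 Δ4=001111 | 4Δ
t=5: Δ0=001111 Δ1=000111 | 1Δ
t=6: Δ0=000111 Δ1=001111 Δ2=001101 Δ3=101101 Δ4=101001 | 4Δ
t=7: Δ0=101001 Δ1=100001 | 1Δ
t=8: Δ0=100001 Δ1=101001 Δ2=101011 Δ3=001011 Δ4=001111 | 4Δ
t=9: Δ0=001111 Δ1=000111 | 1Δ
t=10: Δ0=000111 Δ1=001111 Δ2=001101 Δ3=101101 Δ4=101001 | 4Δ
t=11: Δ0=101001 Δ1=100001 | 1Δ
t=12: Δ0=100001 Δ1=101001 Δ2=101011 Δ3=001011 Δ4=001111 | 4Δ
t=13: Δ0=001111 Δ1=000111 | 1Δ
t=14: Δ0=000111 Δ1=001111 Δ2=001101 Δ3=101101 Δ4=101001 | 4Δ
t=15: Δ0=101001 Δ1=100001 | 1Δ

0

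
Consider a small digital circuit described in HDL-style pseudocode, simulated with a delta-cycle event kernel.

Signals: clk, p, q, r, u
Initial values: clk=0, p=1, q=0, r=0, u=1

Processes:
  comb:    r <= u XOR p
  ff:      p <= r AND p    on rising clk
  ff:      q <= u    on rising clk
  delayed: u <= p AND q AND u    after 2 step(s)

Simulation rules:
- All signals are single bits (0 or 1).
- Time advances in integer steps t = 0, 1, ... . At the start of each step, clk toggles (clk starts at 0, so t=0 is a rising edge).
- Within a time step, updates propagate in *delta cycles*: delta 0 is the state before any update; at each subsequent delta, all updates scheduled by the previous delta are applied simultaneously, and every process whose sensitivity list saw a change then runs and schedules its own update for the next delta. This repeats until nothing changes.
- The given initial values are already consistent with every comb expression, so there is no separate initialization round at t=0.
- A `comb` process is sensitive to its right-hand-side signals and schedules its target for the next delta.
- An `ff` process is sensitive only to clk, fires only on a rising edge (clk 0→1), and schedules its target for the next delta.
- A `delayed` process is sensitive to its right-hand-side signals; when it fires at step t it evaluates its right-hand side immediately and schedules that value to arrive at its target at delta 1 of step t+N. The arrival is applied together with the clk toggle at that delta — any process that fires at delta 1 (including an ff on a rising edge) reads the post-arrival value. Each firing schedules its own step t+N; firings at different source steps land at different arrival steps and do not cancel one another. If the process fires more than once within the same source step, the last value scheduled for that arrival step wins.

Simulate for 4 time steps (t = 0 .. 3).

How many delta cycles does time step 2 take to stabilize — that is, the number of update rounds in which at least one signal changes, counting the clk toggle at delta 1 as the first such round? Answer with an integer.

2

t=0 Δ0: p=1 u=1 r=0 q=0 clk=0
  Δ1: clk:0→1
  Δ2: p:1→0, q:0→1
  Δ3: r:0→1
  (3Δ to stable)
t=1 Δ0: p=0 u=1 r=1 q=1 clk=1
  Δ1: clk:1→0
  (1Δ to stable)
t=2 Δ0: p=0 u=1 r=1 q=1 clk=0
  Δ1: u:1→0, clk:0→1
  Δ2: r:1→0, q:1→0
  (2Δ to stable)
t=3 Δ0: p=0 u=0 r=0 q=0 clk=1
  Δ1: clk:1→0
  (1Δ to stable)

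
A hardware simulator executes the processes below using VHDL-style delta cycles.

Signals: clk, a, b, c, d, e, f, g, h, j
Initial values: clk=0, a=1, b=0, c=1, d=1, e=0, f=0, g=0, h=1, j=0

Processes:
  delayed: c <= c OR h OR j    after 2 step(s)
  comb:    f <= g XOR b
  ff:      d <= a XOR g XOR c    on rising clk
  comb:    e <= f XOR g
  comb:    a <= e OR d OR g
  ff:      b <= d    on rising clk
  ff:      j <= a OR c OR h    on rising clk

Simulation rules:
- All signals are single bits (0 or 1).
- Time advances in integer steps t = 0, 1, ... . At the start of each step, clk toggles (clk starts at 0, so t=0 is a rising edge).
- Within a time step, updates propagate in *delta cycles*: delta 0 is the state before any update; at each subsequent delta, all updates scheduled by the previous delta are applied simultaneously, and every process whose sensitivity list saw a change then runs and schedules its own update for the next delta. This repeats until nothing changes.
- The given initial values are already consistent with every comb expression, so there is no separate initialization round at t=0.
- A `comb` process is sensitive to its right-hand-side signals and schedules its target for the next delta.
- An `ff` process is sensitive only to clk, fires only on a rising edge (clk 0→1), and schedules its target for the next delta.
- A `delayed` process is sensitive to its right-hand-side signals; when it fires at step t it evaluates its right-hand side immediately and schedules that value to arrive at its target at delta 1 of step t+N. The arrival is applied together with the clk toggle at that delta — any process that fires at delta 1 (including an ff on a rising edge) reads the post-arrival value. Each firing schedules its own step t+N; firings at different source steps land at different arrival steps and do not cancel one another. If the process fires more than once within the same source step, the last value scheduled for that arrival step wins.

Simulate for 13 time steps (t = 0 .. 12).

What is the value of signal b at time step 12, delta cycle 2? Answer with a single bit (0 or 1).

1

[bits: c,clk,h,j,b,g,e,a,d,f]
t=0: Δ0=1010000110 Δ1=1110000110 Δ2=1111100100 Δ3=1111100001 Δ4=1111101001 Δ5=1111101101 | 5Δ
t=1: Δ0=1111101101 Δ1=1011101101 | 1Δ
t=2: Δ0=1011101101 Δ1=1111101101 Δ2=1111001101 Δ3=1111001100 Δ4=1111000100 Δ5=1111000000 | 5Δ
t=3: Δ0=1111000000 Δ1=1011000000 | 1Δ
t=4: Δ0=1011000000 Δ1=1111000000 Δ2=1111000010 Δ3=1111000110 | 3Δ
t=5: Δ0=1111000110 Δ1=1011000110 | 1Δ
t=6: Δ0=1011000110 Δ1=1111000110 Δ2=1111100100 Δ3=1111100001 Δ4=1111101001 Δ5=1111101101 | 5Δ
t=7: Δ0=1111101101 Δ1=1011101101 | 1Δ
t=8: Δ0=1011101101 Δ1=1111101101 Δ2=1111001101 Δ3=1111001100 Δ4=1111000100 Δ5=1111000000 | 5Δ
t=9: Δ0=1111000000 Δ1=1011000000 | 1Δ
t=10: Δ0=1011000000 Δ1=1111000000 Δ2=1111000010 Δ3=1111000110 | 3Δ
t=11: Δ0=1111000110 Δ1=1011000110 | 1Δ
t=12: Δ0=1011000110 Δ1=1111000110 Δ2=1111100100 Δ3=1111100001 Δ4=1111101001 Δ5=1111101101 | 5Δ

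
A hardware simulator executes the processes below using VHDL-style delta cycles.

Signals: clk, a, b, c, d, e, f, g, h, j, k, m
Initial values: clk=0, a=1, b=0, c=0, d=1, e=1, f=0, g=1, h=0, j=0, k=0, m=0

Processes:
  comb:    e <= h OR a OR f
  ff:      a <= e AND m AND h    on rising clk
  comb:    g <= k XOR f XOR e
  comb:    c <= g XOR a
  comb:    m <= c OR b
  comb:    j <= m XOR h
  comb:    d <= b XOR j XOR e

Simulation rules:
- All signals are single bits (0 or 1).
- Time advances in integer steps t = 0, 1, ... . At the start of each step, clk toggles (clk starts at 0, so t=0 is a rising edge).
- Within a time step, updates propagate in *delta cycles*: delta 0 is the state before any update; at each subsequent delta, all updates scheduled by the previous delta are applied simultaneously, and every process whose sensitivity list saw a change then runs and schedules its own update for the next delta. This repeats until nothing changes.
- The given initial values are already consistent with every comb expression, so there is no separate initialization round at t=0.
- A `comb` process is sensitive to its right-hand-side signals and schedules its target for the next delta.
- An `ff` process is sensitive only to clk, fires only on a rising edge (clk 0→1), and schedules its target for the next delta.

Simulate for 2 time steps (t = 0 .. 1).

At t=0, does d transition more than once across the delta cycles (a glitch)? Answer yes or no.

t0.Δ0 clk=0 d=1 g=1 c=0 m=0 j=0 b=0 h=0 a=1 f=0 k=0 e=1
t0.Δ1 clk=1 d=1 g=1 c=0 m=0 j=0 b=0 h=0 a=1 f=0 k=0 e=1
t0.Δ2 clk=1 d=1 g=1 c=0 m=0 j=0 b=0 h=0 a=0 f=0 k=0 e=1
t0.Δ3 clk=1 d=1 g=1 c=1 m=0 j=0 b=0 h=0 a=0 f=0 k=0 e=0
t0.Δ4 clk=1 d=0 g=0 c=1 m=1 j=0 b=0 h=0 a=0 f=0 k=0 e=0
t0.Δ5 clk=1 d=0 g=0 c=0 m=1 j=1 b=0 h=0 a=0 f=0 k=0 e=0
t0.Δ6 clk=1 d=1 g=0 c=0 m=0 j=1 b=0 h=0 a=0 f=0 k=0 e=0
t0.Δ7 clk=1 d=1 g=0 c=0 m=0 j=0 b=0 h=0 a=0 f=0 k=0 e=0
t0.Δ8 clk=1 d=0 g=0 c=0 m=0 j=0 b=0 h=0 a=0 f=0 k=0 e=0
t1.Δ0 clk=1 d=0 g=0 c=0 m=0 j=0 b=0 h=0 a=0 f=0 k=0 e=0
t1.Δ1 clk=0 d=0 g=0 c=0 m=0 j=0 b=0 h=0 a=0 f=0 k=0 e=0

yes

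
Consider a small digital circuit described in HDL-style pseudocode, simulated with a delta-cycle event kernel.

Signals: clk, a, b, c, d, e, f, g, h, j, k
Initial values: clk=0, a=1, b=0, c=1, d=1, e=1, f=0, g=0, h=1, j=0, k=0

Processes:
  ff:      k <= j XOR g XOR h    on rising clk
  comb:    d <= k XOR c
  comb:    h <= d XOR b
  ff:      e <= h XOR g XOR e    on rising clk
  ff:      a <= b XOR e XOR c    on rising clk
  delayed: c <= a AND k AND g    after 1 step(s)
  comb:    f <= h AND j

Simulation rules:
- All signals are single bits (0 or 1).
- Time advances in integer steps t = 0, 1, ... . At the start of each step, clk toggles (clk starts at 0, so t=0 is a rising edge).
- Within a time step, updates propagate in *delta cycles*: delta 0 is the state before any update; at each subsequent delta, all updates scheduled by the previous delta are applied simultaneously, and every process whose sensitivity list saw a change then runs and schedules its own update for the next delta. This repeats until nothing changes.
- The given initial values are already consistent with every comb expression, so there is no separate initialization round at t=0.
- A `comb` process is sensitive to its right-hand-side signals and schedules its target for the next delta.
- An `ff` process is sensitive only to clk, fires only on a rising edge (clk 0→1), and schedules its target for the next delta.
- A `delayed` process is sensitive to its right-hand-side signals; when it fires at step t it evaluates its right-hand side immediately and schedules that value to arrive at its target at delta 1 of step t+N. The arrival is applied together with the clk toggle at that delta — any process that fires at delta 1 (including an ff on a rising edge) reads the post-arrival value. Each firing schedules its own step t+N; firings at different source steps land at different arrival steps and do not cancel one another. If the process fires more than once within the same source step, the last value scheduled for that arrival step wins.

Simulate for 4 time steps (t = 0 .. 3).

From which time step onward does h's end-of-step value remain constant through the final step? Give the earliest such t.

t0.Δ0 clk=0 j=0 f=0 a=1 c=1 d=1 k=0 g=0 e=1 b=0 h=1
t0.Δ1 clk=1 j=0 f=0 a=1 c=1 d=1 k=0 g=0 e=1 b=0 h=1
t0.Δ2 clk=1 j=0 f=0 a=0 c=1 d=1 k=1 g=0 e=0 b=0 h=1
t0.Δ3 clk=1 j=0 f=0 a=0 c=1 d=0 k=1 g=0 e=0 b=0 h=1
t0.Δ4 clk=1 j=0 f=0 a=0 c=1 d=0 k=1 g=0 e=0 b=0 h=0
t1.Δ0 clk=1 j=0 f=0 a=0 c=1 d=0 k=1 g=0 e=0 b=0 h=0
t1.Δ1 clk=0 j=0 f=0 a=0 c=0 d=0 k=1 g=0 e=0 b=0 h=0
t1.Δ2 clk=0 j=0 f=0 a=0 c=0 d=1 k=1 g=0 e=0 b=0 h=0
t1.Δ3 clk=0 j=0 f=0 a=0 c=0 d=1 k=1 g=0 e=0 b=0 h=1
t2.Δ0 clk=0 j=0 f=0 a=0 c=0 d=1 k=1 g=0 e=0 b=0 h=1
t2.Δ1 clk=1 j=0 f=0 a=0 c=0 d=1 k=1 g=0 e=0 b=0 h=1
t2.Δ2 clk=1 j=0 f=0 a=0 c=0 d=1 k=1 g=0 e=1 b=0 h=1
t3.Δ0 clk=1 j=0 f=0 a=0 c=0 d=1 k=1 g=0 e=1 b=0 h=1
t3.Δ1 clk=0 j=0 f=0 a=0 c=0 d=1 k=1 g=0 e=1 b=0 h=1

1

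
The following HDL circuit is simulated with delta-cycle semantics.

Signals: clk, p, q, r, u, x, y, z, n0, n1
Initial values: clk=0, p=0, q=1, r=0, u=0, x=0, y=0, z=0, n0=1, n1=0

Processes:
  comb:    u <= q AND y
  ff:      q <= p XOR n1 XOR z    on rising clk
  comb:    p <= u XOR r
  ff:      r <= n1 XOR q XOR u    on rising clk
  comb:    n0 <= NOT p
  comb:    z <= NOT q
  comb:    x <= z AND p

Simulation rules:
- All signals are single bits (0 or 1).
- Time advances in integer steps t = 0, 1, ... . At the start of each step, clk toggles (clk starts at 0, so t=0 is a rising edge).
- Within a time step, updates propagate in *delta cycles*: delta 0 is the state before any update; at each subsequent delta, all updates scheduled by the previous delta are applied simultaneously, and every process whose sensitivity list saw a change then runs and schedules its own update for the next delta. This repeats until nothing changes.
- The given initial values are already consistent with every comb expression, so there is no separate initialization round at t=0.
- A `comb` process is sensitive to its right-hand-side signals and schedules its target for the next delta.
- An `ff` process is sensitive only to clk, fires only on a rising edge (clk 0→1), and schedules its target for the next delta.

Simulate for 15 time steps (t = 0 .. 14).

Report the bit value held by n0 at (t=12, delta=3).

t0.Δ0 y=0 clk=0 r=0 p=0 x=0 n0=1 q=1 z=0 u=0 n1=0
t0.Δ1 y=0 clk=1 r=0 p=0 x=0 n0=1 q=1 z=0 u=0 n1=0
t0.Δ2 y=0 clk=1 r=1 p=0 x=0 n0=1 q=0 z=0 u=0 n1=0
t0.Δ3 y=0 clk=1 r=1 p=1 x=0 n0=1 q=0 z=1 u=0 n1=0
t0.Δ4 y=0 clk=1 r=1 p=1 x=1 n0=0 q=0 z=1 u=0 n1=0
t1.Δ0 y=0 clk=1 r=1 p=1 x=1 n0=0 q=0 z=1 u=0 n1=0
t1.Δ1 y=0 clk=0 r=1 p=1 x=1 n0=0 q=0 z=1 u=0 n1=0
t2.Δ0 y=0 clk=0 r=1 p=1 x=1 n0=0 q=0 z=1 u=0 n1=0
t2.Δ1 y=0 clk=1 r=1 p=1 x=1 n0=0 q=0 z=1 u=0 n1=0
t2.Δ2 y=0 clk=1 r=0 p=1 x=1 n0=0 q=0 z=1 u=0 n1=0
t2.Δ3 y=0 clk=1 r=0 p=0 x=1 n0=0 q=0 z=1 u=0 n1=0
t2.Δ4 y=0 clk=1 r=0 p=0 x=0 n0=1 q=0 z=1 u=0 n1=0
t3.Δ0 y=0 clk=1 r=0 p=0 x=0 n0=1 q=0 z=1 u=0 n1=0
t3.Δ1 y=0 clk=0 r=0 p=0 x=0 n0=1 q=0 z=1 u=0 n1=0
t4.Δ0 y=0 clk=0 r=0 p=0 x=0 n0=1 q=0 z=1 u=0 n1=0
t4.Δ1 y=0 clk=1 r=0 p=0 x=0 n0=1 q=0 z=1 u=0 n1=0
t4.Δ2 y=0 clk=1 r=0 p=0 x=0 n0=1 q=1 z=1 u=0 n1=0
t4.Δ3 y=0 clk=1 r=0 p=0 x=0 n0=1 q=1 z=0 u=0 n1=0
t5.Δ0 y=0 clk=1 r=0 p=0 x=0 n0=1 q=1 z=0 u=0 n1=0
t5.Δ1 y=0 clk=0 r=0 p=0 x=0 n0=1 q=1 z=0 u=0 n1=0
t6.Δ0 y=0 clk=0 r=0 p=0 x=0 n0=1 q=1 z=0 u=0 n1=0
t6.Δ1 y=0 clk=1 r=0 p=0 x=0 n0=1 q=1 z=0 u=0 n1=0
t6.Δ2 y=0 clk=1 r=1 p=0 x=0 n0=1 q=0 z=0 u=0 n1=0
t6.Δ3 y=0 clk=1 r=1 p=1 x=0 n0=1 q=0 z=1 u=0 n1=0
t6.Δ4 y=0 clk=1 r=1 p=1 x=1 n0=0 q=0 z=1 u=0 n1=0
t7.Δ0 y=0 clk=1 r=1 p=1 x=1 n0=0 q=0 z=1 u=0 n1=0
t7.Δ1 y=0 clk=0 r=1 p=1 x=1 n0=0 q=0 z=1 u=0 n1=0
t8.Δ0 y=0 clk=0 r=1 p=1 x=1 n0=0 q=0 z=1 u=0 n1=0
t8.Δ1 y=0 clk=1 r=1 p=1 x=1 n0=0 q=0 z=1 u=0 n1=0
t8.Δ2 y=0 clk=1 r=0 p=1 x=1 n0=0 q=0 z=1 u=0 n1=0
t8.Δ3 y=0 clk=1 r=0 p=0 x=1 n0=0 q=0 z=1 u=0 n1=0
t8.Δ4 y=0 clk=1 r=0 p=0 x=0 n0=1 q=0 z=1 u=0 n1=0
t9.Δ0 y=0 clk=1 r=0 p=0 x=0 n0=1 q=0 z=1 u=0 n1=0
t9.Δ1 y=0 clk=0 r=0 p=0 x=0 n0=1 q=0 z=1 u=0 n1=0
t10.Δ0 y=0 clk=0 r=0 p=0 x=0 n0=1 q=0 z=1 u=0 n1=0
t10.Δ1 y=0 clk=1 r=0 p=0 x=0 n0=1 q=0 z=1 u=0 n1=0
t10.Δ2 y=0 clk=1 r=0 p=0 x=0 n0=1 q=1 z=1 u=0 n1=0
t10.Δ3 y=0 clk=1 r=0 p=0 x=0 n0=1 q=1 z=0 u=0 n1=0
t11.Δ0 y=0 clk=1 r=0 p=0 x=0 n0=1 q=1 z=0 u=0 n1=0
t11.Δ1 y=0 clk=0 r=0 p=0 x=0 n0=1 q=1 z=0 u=0 n1=0
t12.Δ0 y=0 clk=0 r=0 p=0 x=0 n0=1 q=1 z=0 u=0 n1=0
t12.Δ1 y=0 clk=1 r=0 p=0 x=0 n0=1 q=1 z=0 u=0 n1=0
t12.Δ2 y=0 clk=1 r=1 p=0 x=0 n0=1 q=0 z=0 u=0 n1=0
t12.Δ3 y=0 clk=1 r=1 p=1 x=0 n0=1 q=0 z=1 u=0 n1=0
t12.Δ4 y=0 clk=1 r=1 p=1 x=1 n0=0 q=0 z=1 u=0 n1=0
t13.Δ0 y=0 clk=1 r=1 p=1 x=1 n0=0 q=0 z=1 u=0 n1=0
t13.Δ1 y=0 clk=0 r=1 p=1 x=1 n0=0 q=0 z=1 u=0 n1=0
t14.Δ0 y=0 clk=0 r=1 p=1 x=1 n0=0 q=0 z=1 u=0 n1=0
t14.Δ1 y=0 clk=1 r=1 p=1 x=1 n0=0 q=0 z=1 u=0 n1=0
t14.Δ2 y=0 clk=1 r=0 p=1 x=1 n0=0 q=0 z=1 u=0 n1=0
t14.Δ3 y=0 clk=1 r=0 p=0 x=1 n0=0 q=0 z=1 u=0 n1=0
t14.Δ4 y=0 clk=1 r=0 p=0 x=0 n0=1 q=0 z=1 u=0 n1=0

1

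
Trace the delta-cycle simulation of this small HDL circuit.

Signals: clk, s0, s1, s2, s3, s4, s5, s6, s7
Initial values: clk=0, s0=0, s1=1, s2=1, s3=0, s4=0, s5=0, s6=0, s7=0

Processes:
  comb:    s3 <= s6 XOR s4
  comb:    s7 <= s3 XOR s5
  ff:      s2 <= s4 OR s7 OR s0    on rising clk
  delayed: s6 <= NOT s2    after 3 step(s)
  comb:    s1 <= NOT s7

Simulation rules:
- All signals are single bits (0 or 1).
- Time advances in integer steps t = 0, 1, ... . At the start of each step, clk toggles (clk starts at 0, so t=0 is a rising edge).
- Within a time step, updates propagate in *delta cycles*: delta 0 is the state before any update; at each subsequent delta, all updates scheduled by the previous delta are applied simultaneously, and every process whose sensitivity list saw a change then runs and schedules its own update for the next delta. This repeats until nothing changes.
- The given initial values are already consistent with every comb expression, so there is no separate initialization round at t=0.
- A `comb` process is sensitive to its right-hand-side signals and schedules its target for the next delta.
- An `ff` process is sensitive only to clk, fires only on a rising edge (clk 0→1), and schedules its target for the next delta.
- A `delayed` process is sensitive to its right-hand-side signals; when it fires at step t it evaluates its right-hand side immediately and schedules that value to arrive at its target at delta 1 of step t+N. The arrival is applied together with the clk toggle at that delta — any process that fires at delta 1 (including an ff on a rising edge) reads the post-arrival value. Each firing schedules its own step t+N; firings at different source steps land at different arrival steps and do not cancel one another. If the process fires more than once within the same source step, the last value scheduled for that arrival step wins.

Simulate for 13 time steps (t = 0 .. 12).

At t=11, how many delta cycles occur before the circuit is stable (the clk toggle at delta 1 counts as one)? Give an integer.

[bits: clk,s4,s0,s7,s2,s6,s1,s5,s3]
t=0: Δ0=000010100 Δ1=100010100 Δ2=100000100 | 2Δ
t=1: Δ0=100000100 Δ1=000000100 | 1Δ
t=2: Δ0=000000100 Δ1=100000100 | 1Δ
t=3: Δ0=100000100 Δ1=000001100 Δ2=000001101 Δ3=000101101 Δ4=000101001 | 4Δ
t=4: Δ0=000101001 Δ1=100101001 Δ2=100111001 | 2Δ
t=5: Δ0=100111001 Δ1=000111001 | 1Δ
t=6: Δ0=000111001 Δ1=100111001 | 1Δ
t=7: Δ0=100111001 Δ1=000110001 Δ2=000110000 Δ3=000010000 Δ4=000010100 | 4Δ
t=8: Δ0=000010100 Δ1=100010100 Δ2=100000100 | 2Δ
t=9: Δ0=100000100 Δ1=000000100 | 1Δ
t=10: Δ0=000000100 Δ1=100000100 | 1Δ
t=11: Δ0=100000100 Δ1=000001100 Δ2=000001101 Δ3=000101101 Δ4=000101001 | 4Δ
t=12: Δ0=000101001 Δ1=100101001 Δ2=100111001 | 2Δ

4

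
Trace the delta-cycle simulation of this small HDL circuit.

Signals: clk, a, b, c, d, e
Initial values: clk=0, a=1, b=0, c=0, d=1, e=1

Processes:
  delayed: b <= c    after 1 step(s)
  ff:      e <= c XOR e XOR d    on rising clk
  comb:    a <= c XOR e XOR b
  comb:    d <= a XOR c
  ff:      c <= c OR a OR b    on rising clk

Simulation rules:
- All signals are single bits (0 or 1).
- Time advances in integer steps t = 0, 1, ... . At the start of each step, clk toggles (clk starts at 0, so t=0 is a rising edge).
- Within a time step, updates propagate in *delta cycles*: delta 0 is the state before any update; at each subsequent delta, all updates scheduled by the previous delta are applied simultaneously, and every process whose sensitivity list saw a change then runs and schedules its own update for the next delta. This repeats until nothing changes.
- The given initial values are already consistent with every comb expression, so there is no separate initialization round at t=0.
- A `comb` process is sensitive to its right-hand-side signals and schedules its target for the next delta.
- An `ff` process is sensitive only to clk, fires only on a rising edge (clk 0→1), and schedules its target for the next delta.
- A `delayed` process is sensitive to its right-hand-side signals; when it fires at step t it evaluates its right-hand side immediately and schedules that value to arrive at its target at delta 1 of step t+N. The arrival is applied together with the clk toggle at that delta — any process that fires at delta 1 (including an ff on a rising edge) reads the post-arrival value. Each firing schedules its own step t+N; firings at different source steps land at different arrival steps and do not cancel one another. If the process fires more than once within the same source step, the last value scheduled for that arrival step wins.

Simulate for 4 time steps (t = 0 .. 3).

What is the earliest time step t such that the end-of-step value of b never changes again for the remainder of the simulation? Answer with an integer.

t=0 Δ0: e=1 a=1 d=1 clk=0 c=0 b=0
  Δ1: clk:0→1
  Δ2: e:1→0, c:0→1
  Δ3: d:1→0
  (3Δ to stable)
t=1 Δ0: e=0 a=1 d=0 clk=1 c=1 b=0
  Δ1: clk:1→0, b:0→1
  Δ2: a:1→0
  Δ3: d:0→1
  (3Δ to stable)
t=2 Δ0: e=0 a=0 d=1 clk=0 c=1 b=1
  Δ1: clk:0→1
  (1Δ to stable)
t=3 Δ0: e=0 a=0 d=1 clk=1 c=1 b=1
  Δ1: clk:1→0
  (1Δ to stable)

1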